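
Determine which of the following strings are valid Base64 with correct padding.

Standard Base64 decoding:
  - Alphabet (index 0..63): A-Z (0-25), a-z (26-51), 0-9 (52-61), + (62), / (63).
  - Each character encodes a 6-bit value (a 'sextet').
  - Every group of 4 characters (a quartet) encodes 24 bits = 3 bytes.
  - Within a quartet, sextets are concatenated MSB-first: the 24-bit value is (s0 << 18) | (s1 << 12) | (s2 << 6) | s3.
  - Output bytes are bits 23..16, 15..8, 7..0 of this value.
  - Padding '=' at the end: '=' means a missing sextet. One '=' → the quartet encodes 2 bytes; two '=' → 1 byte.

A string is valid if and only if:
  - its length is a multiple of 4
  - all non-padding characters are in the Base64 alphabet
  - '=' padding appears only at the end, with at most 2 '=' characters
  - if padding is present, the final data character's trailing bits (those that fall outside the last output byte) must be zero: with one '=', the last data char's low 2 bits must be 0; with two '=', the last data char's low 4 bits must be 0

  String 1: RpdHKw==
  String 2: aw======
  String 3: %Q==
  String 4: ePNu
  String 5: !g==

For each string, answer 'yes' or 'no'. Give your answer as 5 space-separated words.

String 1: 'RpdHKw==' → valid
String 2: 'aw======' → invalid (6 pad chars (max 2))
String 3: '%Q==' → invalid (bad char(s): ['%'])
String 4: 'ePNu' → valid
String 5: '!g==' → invalid (bad char(s): ['!'])

Answer: yes no no yes no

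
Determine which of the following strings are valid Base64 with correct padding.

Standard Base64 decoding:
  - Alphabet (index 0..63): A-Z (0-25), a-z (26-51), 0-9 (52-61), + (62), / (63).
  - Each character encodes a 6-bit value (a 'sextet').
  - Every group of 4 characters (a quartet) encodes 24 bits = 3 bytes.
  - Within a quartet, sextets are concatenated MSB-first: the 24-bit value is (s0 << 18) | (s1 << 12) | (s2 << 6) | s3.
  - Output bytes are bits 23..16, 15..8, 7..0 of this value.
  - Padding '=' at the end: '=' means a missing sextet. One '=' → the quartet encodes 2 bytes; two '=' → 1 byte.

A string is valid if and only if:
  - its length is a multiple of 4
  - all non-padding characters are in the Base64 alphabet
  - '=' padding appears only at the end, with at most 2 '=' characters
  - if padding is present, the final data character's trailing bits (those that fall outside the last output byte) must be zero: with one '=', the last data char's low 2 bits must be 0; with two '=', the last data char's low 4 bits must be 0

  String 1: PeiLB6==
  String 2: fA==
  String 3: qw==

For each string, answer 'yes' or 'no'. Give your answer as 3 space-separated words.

String 1: 'PeiLB6==' → invalid (bad trailing bits)
String 2: 'fA==' → valid
String 3: 'qw==' → valid

Answer: no yes yes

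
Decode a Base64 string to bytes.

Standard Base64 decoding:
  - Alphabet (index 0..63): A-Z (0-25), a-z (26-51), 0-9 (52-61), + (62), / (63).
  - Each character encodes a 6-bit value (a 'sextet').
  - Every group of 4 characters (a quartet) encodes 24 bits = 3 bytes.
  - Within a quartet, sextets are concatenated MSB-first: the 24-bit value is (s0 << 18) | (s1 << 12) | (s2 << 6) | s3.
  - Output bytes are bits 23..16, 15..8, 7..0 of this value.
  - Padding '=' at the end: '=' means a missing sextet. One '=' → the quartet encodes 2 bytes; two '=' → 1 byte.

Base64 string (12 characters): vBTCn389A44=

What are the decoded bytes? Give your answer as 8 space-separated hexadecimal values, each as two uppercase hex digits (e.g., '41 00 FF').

After char 0 ('v'=47): chars_in_quartet=1 acc=0x2F bytes_emitted=0
After char 1 ('B'=1): chars_in_quartet=2 acc=0xBC1 bytes_emitted=0
After char 2 ('T'=19): chars_in_quartet=3 acc=0x2F053 bytes_emitted=0
After char 3 ('C'=2): chars_in_quartet=4 acc=0xBC14C2 -> emit BC 14 C2, reset; bytes_emitted=3
After char 4 ('n'=39): chars_in_quartet=1 acc=0x27 bytes_emitted=3
After char 5 ('3'=55): chars_in_quartet=2 acc=0x9F7 bytes_emitted=3
After char 6 ('8'=60): chars_in_quartet=3 acc=0x27DFC bytes_emitted=3
After char 7 ('9'=61): chars_in_quartet=4 acc=0x9F7F3D -> emit 9F 7F 3D, reset; bytes_emitted=6
After char 8 ('A'=0): chars_in_quartet=1 acc=0x0 bytes_emitted=6
After char 9 ('4'=56): chars_in_quartet=2 acc=0x38 bytes_emitted=6
After char 10 ('4'=56): chars_in_quartet=3 acc=0xE38 bytes_emitted=6
Padding '=': partial quartet acc=0xE38 -> emit 03 8E; bytes_emitted=8

Answer: BC 14 C2 9F 7F 3D 03 8E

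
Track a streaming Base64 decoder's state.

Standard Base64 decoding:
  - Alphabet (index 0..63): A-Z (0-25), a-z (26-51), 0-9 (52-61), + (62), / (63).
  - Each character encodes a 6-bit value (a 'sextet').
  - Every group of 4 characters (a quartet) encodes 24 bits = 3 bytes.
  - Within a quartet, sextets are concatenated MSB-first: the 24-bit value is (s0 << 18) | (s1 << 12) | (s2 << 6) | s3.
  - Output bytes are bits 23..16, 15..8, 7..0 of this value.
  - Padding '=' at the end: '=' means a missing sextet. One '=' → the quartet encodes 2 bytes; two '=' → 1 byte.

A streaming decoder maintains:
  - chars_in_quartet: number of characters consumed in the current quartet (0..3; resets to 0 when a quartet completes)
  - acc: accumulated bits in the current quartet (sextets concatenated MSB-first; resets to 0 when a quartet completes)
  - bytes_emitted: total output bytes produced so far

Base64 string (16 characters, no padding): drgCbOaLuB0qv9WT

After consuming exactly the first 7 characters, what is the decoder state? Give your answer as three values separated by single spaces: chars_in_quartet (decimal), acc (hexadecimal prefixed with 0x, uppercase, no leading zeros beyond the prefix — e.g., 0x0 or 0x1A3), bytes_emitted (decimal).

Answer: 3 0x1B39A 3

Derivation:
After char 0 ('d'=29): chars_in_quartet=1 acc=0x1D bytes_emitted=0
After char 1 ('r'=43): chars_in_quartet=2 acc=0x76B bytes_emitted=0
After char 2 ('g'=32): chars_in_quartet=3 acc=0x1DAE0 bytes_emitted=0
After char 3 ('C'=2): chars_in_quartet=4 acc=0x76B802 -> emit 76 B8 02, reset; bytes_emitted=3
After char 4 ('b'=27): chars_in_quartet=1 acc=0x1B bytes_emitted=3
After char 5 ('O'=14): chars_in_quartet=2 acc=0x6CE bytes_emitted=3
After char 6 ('a'=26): chars_in_quartet=3 acc=0x1B39A bytes_emitted=3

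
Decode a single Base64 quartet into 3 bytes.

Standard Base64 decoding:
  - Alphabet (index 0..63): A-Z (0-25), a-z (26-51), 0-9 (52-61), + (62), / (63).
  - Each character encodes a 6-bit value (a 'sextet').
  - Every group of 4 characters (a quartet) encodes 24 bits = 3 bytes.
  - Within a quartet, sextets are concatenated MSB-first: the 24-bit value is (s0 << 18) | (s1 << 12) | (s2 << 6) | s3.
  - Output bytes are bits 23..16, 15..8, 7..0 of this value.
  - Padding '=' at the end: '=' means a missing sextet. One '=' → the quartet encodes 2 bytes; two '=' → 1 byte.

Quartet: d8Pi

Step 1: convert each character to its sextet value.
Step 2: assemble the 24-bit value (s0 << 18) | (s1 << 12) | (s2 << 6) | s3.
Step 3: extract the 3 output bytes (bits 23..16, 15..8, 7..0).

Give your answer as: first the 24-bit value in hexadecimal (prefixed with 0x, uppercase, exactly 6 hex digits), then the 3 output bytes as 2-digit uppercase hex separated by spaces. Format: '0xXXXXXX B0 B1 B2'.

Sextets: d=29, 8=60, P=15, i=34
24-bit: (29<<18) | (60<<12) | (15<<6) | 34
      = 0x740000 | 0x03C000 | 0x0003C0 | 0x000022
      = 0x77C3E2
Bytes: (v>>16)&0xFF=77, (v>>8)&0xFF=C3, v&0xFF=E2

Answer: 0x77C3E2 77 C3 E2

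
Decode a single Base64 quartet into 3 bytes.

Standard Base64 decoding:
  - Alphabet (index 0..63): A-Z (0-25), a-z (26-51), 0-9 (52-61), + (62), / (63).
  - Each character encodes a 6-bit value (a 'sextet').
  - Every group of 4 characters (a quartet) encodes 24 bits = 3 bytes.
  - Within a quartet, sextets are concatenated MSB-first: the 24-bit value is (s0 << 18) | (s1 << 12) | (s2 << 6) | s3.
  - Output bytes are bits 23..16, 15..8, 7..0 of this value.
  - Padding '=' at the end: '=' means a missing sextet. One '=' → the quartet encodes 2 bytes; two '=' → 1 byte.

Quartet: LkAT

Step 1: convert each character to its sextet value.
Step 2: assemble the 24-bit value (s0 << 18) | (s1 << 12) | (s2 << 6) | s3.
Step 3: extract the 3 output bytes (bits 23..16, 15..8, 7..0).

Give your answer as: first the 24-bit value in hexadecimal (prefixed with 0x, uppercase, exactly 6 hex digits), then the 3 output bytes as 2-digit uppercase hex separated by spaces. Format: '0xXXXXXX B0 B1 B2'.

Answer: 0x2E4013 2E 40 13

Derivation:
Sextets: L=11, k=36, A=0, T=19
24-bit: (11<<18) | (36<<12) | (0<<6) | 19
      = 0x2C0000 | 0x024000 | 0x000000 | 0x000013
      = 0x2E4013
Bytes: (v>>16)&0xFF=2E, (v>>8)&0xFF=40, v&0xFF=13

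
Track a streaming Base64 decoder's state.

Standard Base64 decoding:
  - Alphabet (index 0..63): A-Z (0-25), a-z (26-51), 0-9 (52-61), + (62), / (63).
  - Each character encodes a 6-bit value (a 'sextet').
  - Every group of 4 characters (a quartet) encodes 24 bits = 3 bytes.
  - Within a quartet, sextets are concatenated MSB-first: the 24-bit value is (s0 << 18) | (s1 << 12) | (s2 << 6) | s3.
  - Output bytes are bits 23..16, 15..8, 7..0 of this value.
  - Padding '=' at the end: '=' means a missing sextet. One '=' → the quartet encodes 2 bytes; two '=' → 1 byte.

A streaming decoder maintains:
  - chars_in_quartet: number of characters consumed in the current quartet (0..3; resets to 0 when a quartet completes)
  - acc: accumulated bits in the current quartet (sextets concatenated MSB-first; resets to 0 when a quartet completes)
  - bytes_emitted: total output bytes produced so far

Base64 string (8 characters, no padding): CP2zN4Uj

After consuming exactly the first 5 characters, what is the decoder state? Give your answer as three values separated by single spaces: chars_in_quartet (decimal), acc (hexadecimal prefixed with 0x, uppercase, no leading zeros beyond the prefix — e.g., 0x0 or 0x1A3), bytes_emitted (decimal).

Answer: 1 0xD 3

Derivation:
After char 0 ('C'=2): chars_in_quartet=1 acc=0x2 bytes_emitted=0
After char 1 ('P'=15): chars_in_quartet=2 acc=0x8F bytes_emitted=0
After char 2 ('2'=54): chars_in_quartet=3 acc=0x23F6 bytes_emitted=0
After char 3 ('z'=51): chars_in_quartet=4 acc=0x8FDB3 -> emit 08 FD B3, reset; bytes_emitted=3
After char 4 ('N'=13): chars_in_quartet=1 acc=0xD bytes_emitted=3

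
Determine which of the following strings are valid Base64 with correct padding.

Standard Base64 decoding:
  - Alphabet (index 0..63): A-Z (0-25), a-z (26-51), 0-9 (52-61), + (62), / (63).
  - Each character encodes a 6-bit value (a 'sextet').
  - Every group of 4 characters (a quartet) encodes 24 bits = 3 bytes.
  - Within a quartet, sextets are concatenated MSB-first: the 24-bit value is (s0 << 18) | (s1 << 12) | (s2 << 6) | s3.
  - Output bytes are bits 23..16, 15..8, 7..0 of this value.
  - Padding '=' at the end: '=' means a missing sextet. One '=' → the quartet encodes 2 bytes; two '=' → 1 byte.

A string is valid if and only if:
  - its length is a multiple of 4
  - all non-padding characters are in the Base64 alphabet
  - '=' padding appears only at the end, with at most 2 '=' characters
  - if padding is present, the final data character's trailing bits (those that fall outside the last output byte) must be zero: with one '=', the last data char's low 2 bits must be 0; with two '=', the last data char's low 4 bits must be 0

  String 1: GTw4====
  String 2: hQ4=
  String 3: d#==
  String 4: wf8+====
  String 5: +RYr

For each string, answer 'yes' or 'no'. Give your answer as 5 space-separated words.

Answer: no yes no no yes

Derivation:
String 1: 'GTw4====' → invalid (4 pad chars (max 2))
String 2: 'hQ4=' → valid
String 3: 'd#==' → invalid (bad char(s): ['#'])
String 4: 'wf8+====' → invalid (4 pad chars (max 2))
String 5: '+RYr' → valid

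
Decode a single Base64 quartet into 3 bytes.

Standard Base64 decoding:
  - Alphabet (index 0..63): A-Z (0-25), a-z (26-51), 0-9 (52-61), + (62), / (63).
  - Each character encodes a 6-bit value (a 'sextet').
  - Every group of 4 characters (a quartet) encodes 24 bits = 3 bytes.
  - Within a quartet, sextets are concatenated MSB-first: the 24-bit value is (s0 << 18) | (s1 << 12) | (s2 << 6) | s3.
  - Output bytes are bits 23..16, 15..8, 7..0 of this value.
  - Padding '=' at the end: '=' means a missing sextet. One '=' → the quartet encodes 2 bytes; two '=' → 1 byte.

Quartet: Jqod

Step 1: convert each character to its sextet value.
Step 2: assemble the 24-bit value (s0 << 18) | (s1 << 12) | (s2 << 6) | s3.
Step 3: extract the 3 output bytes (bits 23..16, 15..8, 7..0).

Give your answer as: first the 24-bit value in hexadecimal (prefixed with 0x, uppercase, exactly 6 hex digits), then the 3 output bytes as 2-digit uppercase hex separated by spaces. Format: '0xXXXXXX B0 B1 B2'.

Answer: 0x26AA1D 26 AA 1D

Derivation:
Sextets: J=9, q=42, o=40, d=29
24-bit: (9<<18) | (42<<12) | (40<<6) | 29
      = 0x240000 | 0x02A000 | 0x000A00 | 0x00001D
      = 0x26AA1D
Bytes: (v>>16)&0xFF=26, (v>>8)&0xFF=AA, v&0xFF=1D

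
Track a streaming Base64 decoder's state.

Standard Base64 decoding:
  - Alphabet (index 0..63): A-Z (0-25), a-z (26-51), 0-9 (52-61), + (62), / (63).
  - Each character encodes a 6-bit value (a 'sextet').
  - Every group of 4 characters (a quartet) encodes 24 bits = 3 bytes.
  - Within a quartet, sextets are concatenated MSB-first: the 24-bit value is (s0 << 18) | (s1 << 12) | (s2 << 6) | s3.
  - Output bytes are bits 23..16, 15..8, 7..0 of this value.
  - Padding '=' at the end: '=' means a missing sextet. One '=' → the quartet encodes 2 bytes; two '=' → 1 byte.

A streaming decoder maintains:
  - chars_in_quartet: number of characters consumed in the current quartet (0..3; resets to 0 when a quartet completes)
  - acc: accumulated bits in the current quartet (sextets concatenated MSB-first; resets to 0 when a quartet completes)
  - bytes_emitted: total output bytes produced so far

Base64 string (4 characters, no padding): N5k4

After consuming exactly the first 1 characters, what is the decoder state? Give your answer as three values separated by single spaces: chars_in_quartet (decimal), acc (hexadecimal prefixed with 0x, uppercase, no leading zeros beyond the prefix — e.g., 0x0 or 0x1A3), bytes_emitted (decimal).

Answer: 1 0xD 0

Derivation:
After char 0 ('N'=13): chars_in_quartet=1 acc=0xD bytes_emitted=0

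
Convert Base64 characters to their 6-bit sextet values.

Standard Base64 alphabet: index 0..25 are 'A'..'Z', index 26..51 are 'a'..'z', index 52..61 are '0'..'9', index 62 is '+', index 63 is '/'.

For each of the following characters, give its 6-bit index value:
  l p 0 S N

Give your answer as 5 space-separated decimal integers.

'l': a..z range, 26 + ord('l') − ord('a') = 37
'p': a..z range, 26 + ord('p') − ord('a') = 41
'0': 0..9 range, 52 + ord('0') − ord('0') = 52
'S': A..Z range, ord('S') − ord('A') = 18
'N': A..Z range, ord('N') − ord('A') = 13

Answer: 37 41 52 18 13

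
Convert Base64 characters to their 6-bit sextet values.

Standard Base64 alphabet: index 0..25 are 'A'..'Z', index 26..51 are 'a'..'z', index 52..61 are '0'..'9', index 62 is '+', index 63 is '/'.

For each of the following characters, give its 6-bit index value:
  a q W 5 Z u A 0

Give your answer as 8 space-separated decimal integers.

Answer: 26 42 22 57 25 46 0 52

Derivation:
'a': a..z range, 26 + ord('a') − ord('a') = 26
'q': a..z range, 26 + ord('q') − ord('a') = 42
'W': A..Z range, ord('W') − ord('A') = 22
'5': 0..9 range, 52 + ord('5') − ord('0') = 57
'Z': A..Z range, ord('Z') − ord('A') = 25
'u': a..z range, 26 + ord('u') − ord('a') = 46
'A': A..Z range, ord('A') − ord('A') = 0
'0': 0..9 range, 52 + ord('0') − ord('0') = 52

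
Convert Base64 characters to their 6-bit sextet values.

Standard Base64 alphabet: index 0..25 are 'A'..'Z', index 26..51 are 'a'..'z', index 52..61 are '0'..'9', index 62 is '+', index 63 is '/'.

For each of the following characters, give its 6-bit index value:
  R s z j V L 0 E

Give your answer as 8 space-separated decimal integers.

Answer: 17 44 51 35 21 11 52 4

Derivation:
'R': A..Z range, ord('R') − ord('A') = 17
's': a..z range, 26 + ord('s') − ord('a') = 44
'z': a..z range, 26 + ord('z') − ord('a') = 51
'j': a..z range, 26 + ord('j') − ord('a') = 35
'V': A..Z range, ord('V') − ord('A') = 21
'L': A..Z range, ord('L') − ord('A') = 11
'0': 0..9 range, 52 + ord('0') − ord('0') = 52
'E': A..Z range, ord('E') − ord('A') = 4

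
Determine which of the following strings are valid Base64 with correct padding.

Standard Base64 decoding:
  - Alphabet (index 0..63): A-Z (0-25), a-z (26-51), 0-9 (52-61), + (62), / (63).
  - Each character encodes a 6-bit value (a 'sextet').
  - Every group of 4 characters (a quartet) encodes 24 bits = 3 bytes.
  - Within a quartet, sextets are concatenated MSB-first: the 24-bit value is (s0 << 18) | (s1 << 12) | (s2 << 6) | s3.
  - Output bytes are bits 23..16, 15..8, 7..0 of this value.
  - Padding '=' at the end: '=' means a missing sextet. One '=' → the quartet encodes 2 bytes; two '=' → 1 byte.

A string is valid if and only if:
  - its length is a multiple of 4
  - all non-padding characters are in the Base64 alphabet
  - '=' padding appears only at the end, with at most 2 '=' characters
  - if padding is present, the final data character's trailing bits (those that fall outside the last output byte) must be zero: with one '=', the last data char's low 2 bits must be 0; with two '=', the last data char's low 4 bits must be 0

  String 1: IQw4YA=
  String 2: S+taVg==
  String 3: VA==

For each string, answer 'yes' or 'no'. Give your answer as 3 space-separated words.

String 1: 'IQw4YA=' → invalid (len=7 not mult of 4)
String 2: 'S+taVg==' → valid
String 3: 'VA==' → valid

Answer: no yes yes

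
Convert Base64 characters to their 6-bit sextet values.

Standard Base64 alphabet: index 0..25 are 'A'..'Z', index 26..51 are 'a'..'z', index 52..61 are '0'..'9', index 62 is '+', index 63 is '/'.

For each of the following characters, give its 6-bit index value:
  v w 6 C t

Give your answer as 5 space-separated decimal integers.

'v': a..z range, 26 + ord('v') − ord('a') = 47
'w': a..z range, 26 + ord('w') − ord('a') = 48
'6': 0..9 range, 52 + ord('6') − ord('0') = 58
'C': A..Z range, ord('C') − ord('A') = 2
't': a..z range, 26 + ord('t') − ord('a') = 45

Answer: 47 48 58 2 45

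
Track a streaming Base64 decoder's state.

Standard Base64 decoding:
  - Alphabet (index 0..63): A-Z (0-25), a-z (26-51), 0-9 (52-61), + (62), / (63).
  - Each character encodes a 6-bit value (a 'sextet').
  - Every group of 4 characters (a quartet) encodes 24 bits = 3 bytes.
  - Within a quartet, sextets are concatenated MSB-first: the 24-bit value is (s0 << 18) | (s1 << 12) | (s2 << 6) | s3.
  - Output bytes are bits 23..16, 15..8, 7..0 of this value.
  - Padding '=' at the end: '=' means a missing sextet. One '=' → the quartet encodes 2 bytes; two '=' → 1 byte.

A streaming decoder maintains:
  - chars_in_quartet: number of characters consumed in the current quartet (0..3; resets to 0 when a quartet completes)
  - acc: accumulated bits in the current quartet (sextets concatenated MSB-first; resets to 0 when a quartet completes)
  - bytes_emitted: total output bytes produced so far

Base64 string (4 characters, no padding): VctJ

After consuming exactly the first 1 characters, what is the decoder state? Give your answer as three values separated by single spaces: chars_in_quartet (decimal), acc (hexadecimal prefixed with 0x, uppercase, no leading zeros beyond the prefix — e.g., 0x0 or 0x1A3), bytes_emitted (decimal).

Answer: 1 0x15 0

Derivation:
After char 0 ('V'=21): chars_in_quartet=1 acc=0x15 bytes_emitted=0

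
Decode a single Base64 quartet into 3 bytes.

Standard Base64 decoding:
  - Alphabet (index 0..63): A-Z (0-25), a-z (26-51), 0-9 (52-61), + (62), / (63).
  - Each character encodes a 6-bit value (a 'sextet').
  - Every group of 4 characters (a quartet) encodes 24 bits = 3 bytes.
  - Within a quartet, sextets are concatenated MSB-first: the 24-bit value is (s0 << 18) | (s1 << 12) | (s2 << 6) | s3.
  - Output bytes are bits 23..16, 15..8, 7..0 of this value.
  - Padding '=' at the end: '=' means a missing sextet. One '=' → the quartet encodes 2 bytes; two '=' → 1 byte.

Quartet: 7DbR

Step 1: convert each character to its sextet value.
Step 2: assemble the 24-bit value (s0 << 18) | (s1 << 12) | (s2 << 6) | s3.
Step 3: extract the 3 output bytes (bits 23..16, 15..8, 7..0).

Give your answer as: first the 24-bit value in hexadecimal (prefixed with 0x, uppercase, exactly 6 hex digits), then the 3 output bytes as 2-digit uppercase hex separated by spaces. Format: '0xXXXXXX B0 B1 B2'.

Answer: 0xEC36D1 EC 36 D1

Derivation:
Sextets: 7=59, D=3, b=27, R=17
24-bit: (59<<18) | (3<<12) | (27<<6) | 17
      = 0xEC0000 | 0x003000 | 0x0006C0 | 0x000011
      = 0xEC36D1
Bytes: (v>>16)&0xFF=EC, (v>>8)&0xFF=36, v&0xFF=D1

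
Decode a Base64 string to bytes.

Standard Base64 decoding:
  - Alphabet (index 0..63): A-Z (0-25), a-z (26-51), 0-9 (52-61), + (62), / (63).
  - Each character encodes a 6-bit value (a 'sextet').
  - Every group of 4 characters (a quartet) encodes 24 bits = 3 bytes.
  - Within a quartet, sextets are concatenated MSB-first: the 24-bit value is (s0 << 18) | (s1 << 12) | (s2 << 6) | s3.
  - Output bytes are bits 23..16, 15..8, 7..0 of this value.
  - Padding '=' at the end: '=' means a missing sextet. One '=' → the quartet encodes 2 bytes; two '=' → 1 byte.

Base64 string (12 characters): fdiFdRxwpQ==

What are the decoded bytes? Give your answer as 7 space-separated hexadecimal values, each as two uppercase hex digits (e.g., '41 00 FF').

After char 0 ('f'=31): chars_in_quartet=1 acc=0x1F bytes_emitted=0
After char 1 ('d'=29): chars_in_quartet=2 acc=0x7DD bytes_emitted=0
After char 2 ('i'=34): chars_in_quartet=3 acc=0x1F762 bytes_emitted=0
After char 3 ('F'=5): chars_in_quartet=4 acc=0x7DD885 -> emit 7D D8 85, reset; bytes_emitted=3
After char 4 ('d'=29): chars_in_quartet=1 acc=0x1D bytes_emitted=3
After char 5 ('R'=17): chars_in_quartet=2 acc=0x751 bytes_emitted=3
After char 6 ('x'=49): chars_in_quartet=3 acc=0x1D471 bytes_emitted=3
After char 7 ('w'=48): chars_in_quartet=4 acc=0x751C70 -> emit 75 1C 70, reset; bytes_emitted=6
After char 8 ('p'=41): chars_in_quartet=1 acc=0x29 bytes_emitted=6
After char 9 ('Q'=16): chars_in_quartet=2 acc=0xA50 bytes_emitted=6
Padding '==': partial quartet acc=0xA50 -> emit A5; bytes_emitted=7

Answer: 7D D8 85 75 1C 70 A5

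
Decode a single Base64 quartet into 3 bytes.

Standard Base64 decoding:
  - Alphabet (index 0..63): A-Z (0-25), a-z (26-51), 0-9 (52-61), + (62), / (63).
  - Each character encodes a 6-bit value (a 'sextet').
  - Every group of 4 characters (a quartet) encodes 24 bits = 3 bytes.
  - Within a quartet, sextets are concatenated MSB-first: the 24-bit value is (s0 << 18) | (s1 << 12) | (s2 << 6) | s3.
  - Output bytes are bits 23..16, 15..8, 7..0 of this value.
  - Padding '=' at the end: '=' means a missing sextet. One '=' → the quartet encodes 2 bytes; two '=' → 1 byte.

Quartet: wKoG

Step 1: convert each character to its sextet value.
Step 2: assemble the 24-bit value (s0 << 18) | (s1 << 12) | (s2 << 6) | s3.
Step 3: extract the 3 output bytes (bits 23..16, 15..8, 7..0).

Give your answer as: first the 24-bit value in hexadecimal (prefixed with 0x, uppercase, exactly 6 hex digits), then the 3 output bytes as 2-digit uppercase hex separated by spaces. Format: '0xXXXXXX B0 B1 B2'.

Answer: 0xC0AA06 C0 AA 06

Derivation:
Sextets: w=48, K=10, o=40, G=6
24-bit: (48<<18) | (10<<12) | (40<<6) | 6
      = 0xC00000 | 0x00A000 | 0x000A00 | 0x000006
      = 0xC0AA06
Bytes: (v>>16)&0xFF=C0, (v>>8)&0xFF=AA, v&0xFF=06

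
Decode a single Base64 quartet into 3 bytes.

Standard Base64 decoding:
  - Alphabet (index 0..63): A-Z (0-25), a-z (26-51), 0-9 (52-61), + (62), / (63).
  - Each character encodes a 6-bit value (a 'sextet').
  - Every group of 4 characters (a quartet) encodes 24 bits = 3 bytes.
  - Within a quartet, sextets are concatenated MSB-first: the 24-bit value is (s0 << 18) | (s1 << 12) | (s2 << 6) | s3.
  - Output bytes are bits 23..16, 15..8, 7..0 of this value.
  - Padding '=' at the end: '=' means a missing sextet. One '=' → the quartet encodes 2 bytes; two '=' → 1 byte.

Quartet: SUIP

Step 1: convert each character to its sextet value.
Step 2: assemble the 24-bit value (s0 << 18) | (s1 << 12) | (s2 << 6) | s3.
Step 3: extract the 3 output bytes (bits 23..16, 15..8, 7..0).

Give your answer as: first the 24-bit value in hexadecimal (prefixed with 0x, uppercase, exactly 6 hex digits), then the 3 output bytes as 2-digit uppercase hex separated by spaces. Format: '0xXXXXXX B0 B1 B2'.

Sextets: S=18, U=20, I=8, P=15
24-bit: (18<<18) | (20<<12) | (8<<6) | 15
      = 0x480000 | 0x014000 | 0x000200 | 0x00000F
      = 0x49420F
Bytes: (v>>16)&0xFF=49, (v>>8)&0xFF=42, v&0xFF=0F

Answer: 0x49420F 49 42 0F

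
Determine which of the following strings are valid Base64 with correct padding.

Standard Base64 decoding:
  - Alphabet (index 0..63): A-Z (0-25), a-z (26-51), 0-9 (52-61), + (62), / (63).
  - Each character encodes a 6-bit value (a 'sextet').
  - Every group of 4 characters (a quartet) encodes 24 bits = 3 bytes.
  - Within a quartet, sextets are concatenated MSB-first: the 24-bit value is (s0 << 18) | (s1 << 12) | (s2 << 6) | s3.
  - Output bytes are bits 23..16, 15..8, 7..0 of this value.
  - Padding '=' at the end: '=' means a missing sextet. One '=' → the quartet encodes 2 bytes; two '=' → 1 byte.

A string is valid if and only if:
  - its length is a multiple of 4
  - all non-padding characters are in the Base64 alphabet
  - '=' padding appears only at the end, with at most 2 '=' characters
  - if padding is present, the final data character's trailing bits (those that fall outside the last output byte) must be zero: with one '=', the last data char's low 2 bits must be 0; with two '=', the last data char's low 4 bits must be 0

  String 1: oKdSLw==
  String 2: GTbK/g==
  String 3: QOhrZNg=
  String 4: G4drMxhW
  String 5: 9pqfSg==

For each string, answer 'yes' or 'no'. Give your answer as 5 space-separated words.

String 1: 'oKdSLw==' → valid
String 2: 'GTbK/g==' → valid
String 3: 'QOhrZNg=' → valid
String 4: 'G4drMxhW' → valid
String 5: '9pqfSg==' → valid

Answer: yes yes yes yes yes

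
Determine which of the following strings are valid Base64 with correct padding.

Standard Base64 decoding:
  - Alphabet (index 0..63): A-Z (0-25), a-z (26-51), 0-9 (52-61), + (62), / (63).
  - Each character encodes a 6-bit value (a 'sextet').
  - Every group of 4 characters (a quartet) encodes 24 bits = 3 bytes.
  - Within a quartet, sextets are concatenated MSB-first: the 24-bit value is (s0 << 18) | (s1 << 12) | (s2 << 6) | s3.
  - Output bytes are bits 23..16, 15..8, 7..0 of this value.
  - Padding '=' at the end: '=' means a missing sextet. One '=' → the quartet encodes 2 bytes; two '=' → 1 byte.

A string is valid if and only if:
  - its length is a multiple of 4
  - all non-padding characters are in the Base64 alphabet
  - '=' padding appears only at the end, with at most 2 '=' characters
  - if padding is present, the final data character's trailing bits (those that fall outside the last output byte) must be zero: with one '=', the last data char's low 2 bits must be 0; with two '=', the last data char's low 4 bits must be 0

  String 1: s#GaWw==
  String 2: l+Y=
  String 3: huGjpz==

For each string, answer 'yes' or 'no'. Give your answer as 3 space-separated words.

Answer: no yes no

Derivation:
String 1: 's#GaWw==' → invalid (bad char(s): ['#'])
String 2: 'l+Y=' → valid
String 3: 'huGjpz==' → invalid (bad trailing bits)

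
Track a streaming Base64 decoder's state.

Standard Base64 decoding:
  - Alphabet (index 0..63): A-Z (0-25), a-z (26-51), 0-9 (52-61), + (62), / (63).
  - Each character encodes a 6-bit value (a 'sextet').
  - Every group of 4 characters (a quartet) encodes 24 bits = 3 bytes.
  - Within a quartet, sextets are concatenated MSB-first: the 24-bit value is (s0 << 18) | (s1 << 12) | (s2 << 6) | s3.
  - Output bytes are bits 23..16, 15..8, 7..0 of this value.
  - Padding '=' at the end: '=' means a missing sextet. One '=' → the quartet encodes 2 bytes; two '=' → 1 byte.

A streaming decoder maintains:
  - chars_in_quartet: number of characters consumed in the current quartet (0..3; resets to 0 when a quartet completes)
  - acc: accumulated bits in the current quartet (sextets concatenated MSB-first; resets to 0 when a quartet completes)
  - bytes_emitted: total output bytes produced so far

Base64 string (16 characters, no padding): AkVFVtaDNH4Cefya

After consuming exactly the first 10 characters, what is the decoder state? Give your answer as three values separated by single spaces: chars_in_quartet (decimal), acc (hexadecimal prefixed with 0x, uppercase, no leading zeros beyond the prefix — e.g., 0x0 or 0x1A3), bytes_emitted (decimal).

Answer: 2 0x347 6

Derivation:
After char 0 ('A'=0): chars_in_quartet=1 acc=0x0 bytes_emitted=0
After char 1 ('k'=36): chars_in_quartet=2 acc=0x24 bytes_emitted=0
After char 2 ('V'=21): chars_in_quartet=3 acc=0x915 bytes_emitted=0
After char 3 ('F'=5): chars_in_quartet=4 acc=0x24545 -> emit 02 45 45, reset; bytes_emitted=3
After char 4 ('V'=21): chars_in_quartet=1 acc=0x15 bytes_emitted=3
After char 5 ('t'=45): chars_in_quartet=2 acc=0x56D bytes_emitted=3
After char 6 ('a'=26): chars_in_quartet=3 acc=0x15B5A bytes_emitted=3
After char 7 ('D'=3): chars_in_quartet=4 acc=0x56D683 -> emit 56 D6 83, reset; bytes_emitted=6
After char 8 ('N'=13): chars_in_quartet=1 acc=0xD bytes_emitted=6
After char 9 ('H'=7): chars_in_quartet=2 acc=0x347 bytes_emitted=6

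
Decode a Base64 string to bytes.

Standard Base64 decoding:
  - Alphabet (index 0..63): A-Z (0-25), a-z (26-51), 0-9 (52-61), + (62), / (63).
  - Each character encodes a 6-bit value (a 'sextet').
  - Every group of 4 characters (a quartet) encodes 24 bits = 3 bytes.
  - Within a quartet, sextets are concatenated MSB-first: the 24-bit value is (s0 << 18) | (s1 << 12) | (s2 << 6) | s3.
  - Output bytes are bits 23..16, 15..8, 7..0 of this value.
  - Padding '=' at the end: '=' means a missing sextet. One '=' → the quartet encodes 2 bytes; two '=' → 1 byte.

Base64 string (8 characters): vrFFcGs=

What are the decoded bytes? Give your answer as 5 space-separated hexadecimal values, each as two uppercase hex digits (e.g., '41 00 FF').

Answer: BE B1 45 70 6B

Derivation:
After char 0 ('v'=47): chars_in_quartet=1 acc=0x2F bytes_emitted=0
After char 1 ('r'=43): chars_in_quartet=2 acc=0xBEB bytes_emitted=0
After char 2 ('F'=5): chars_in_quartet=3 acc=0x2FAC5 bytes_emitted=0
After char 3 ('F'=5): chars_in_quartet=4 acc=0xBEB145 -> emit BE B1 45, reset; bytes_emitted=3
After char 4 ('c'=28): chars_in_quartet=1 acc=0x1C bytes_emitted=3
After char 5 ('G'=6): chars_in_quartet=2 acc=0x706 bytes_emitted=3
After char 6 ('s'=44): chars_in_quartet=3 acc=0x1C1AC bytes_emitted=3
Padding '=': partial quartet acc=0x1C1AC -> emit 70 6B; bytes_emitted=5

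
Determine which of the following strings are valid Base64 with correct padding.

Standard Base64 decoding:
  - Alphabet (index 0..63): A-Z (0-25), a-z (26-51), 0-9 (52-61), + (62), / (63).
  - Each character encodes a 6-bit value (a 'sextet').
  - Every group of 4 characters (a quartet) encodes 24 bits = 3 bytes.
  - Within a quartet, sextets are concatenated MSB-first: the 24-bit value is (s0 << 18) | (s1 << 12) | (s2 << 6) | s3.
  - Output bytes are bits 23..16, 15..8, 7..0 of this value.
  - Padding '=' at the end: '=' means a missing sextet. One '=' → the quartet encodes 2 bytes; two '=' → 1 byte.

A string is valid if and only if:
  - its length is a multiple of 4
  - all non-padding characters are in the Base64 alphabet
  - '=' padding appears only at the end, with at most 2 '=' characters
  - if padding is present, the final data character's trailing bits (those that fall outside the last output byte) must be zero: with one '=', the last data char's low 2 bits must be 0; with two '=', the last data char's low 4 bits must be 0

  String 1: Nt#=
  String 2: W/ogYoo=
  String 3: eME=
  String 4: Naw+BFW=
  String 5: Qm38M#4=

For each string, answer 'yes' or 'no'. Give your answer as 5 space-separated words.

Answer: no yes yes no no

Derivation:
String 1: 'Nt#=' → invalid (bad char(s): ['#'])
String 2: 'W/ogYoo=' → valid
String 3: 'eME=' → valid
String 4: 'Naw+BFW=' → invalid (bad trailing bits)
String 5: 'Qm38M#4=' → invalid (bad char(s): ['#'])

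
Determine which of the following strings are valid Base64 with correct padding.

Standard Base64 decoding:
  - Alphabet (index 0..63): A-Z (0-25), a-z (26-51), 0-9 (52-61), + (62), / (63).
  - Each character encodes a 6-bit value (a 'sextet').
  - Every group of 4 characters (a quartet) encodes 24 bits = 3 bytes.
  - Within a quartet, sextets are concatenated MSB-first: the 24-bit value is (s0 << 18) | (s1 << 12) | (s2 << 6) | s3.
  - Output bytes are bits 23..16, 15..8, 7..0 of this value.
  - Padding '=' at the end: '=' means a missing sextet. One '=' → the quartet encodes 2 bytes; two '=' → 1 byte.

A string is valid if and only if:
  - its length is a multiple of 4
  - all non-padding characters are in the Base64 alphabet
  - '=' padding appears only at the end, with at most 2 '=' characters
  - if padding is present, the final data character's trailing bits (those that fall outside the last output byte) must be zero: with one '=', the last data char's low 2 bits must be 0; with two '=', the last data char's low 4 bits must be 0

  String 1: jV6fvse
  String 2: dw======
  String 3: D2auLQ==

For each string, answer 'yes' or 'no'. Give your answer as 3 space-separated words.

String 1: 'jV6fvse' → invalid (len=7 not mult of 4)
String 2: 'dw======' → invalid (6 pad chars (max 2))
String 3: 'D2auLQ==' → valid

Answer: no no yes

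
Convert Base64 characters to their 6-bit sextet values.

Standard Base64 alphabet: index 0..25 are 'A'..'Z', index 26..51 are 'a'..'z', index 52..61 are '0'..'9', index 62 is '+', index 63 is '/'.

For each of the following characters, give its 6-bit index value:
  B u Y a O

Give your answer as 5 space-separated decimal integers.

Answer: 1 46 24 26 14

Derivation:
'B': A..Z range, ord('B') − ord('A') = 1
'u': a..z range, 26 + ord('u') − ord('a') = 46
'Y': A..Z range, ord('Y') − ord('A') = 24
'a': a..z range, 26 + ord('a') − ord('a') = 26
'O': A..Z range, ord('O') − ord('A') = 14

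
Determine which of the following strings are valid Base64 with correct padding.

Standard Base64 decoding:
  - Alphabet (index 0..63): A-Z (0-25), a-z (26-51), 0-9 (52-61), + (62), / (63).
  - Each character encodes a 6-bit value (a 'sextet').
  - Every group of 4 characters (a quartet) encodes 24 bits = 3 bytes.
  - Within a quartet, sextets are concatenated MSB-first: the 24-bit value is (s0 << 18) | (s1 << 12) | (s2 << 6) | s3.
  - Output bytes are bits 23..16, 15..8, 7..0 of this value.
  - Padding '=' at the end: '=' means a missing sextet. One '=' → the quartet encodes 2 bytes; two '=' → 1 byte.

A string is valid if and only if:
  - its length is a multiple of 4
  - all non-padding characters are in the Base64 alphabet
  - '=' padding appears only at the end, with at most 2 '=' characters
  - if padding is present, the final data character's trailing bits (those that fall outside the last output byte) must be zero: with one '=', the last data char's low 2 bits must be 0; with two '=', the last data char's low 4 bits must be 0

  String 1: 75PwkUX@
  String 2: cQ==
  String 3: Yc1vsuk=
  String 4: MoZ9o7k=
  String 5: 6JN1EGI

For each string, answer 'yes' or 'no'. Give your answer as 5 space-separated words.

String 1: '75PwkUX@' → invalid (bad char(s): ['@'])
String 2: 'cQ==' → valid
String 3: 'Yc1vsuk=' → valid
String 4: 'MoZ9o7k=' → valid
String 5: '6JN1EGI' → invalid (len=7 not mult of 4)

Answer: no yes yes yes no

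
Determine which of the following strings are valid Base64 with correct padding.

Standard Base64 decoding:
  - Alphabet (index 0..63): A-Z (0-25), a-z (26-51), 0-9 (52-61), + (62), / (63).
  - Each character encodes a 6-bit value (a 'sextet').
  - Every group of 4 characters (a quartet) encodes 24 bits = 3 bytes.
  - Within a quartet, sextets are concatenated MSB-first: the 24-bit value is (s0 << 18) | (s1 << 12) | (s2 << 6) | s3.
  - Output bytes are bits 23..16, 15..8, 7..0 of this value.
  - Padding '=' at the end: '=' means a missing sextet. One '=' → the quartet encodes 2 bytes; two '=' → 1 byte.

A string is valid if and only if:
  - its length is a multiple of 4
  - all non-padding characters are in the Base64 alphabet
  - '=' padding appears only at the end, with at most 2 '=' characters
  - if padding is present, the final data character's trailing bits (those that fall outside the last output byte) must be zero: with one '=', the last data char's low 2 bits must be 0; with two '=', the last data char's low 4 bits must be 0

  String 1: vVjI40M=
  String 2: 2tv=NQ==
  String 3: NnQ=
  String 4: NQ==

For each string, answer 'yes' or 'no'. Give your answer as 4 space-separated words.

Answer: yes no yes yes

Derivation:
String 1: 'vVjI40M=' → valid
String 2: '2tv=NQ==' → invalid (bad char(s): ['=']; '=' in middle)
String 3: 'NnQ=' → valid
String 4: 'NQ==' → valid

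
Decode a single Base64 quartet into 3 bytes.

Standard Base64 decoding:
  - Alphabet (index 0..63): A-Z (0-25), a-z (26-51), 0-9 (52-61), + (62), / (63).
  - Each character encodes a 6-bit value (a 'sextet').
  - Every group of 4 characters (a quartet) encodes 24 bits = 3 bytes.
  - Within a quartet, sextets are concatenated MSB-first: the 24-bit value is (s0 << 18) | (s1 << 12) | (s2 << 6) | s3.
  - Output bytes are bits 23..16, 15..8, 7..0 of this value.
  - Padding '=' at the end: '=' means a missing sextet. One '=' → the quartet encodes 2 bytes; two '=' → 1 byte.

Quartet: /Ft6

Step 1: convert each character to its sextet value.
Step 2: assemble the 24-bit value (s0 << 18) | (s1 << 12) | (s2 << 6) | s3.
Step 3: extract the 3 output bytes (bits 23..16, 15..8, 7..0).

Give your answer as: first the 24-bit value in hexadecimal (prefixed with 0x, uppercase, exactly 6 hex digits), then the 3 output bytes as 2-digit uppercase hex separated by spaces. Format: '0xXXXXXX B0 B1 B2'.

Answer: 0xFC5B7A FC 5B 7A

Derivation:
Sextets: /=63, F=5, t=45, 6=58
24-bit: (63<<18) | (5<<12) | (45<<6) | 58
      = 0xFC0000 | 0x005000 | 0x000B40 | 0x00003A
      = 0xFC5B7A
Bytes: (v>>16)&0xFF=FC, (v>>8)&0xFF=5B, v&0xFF=7A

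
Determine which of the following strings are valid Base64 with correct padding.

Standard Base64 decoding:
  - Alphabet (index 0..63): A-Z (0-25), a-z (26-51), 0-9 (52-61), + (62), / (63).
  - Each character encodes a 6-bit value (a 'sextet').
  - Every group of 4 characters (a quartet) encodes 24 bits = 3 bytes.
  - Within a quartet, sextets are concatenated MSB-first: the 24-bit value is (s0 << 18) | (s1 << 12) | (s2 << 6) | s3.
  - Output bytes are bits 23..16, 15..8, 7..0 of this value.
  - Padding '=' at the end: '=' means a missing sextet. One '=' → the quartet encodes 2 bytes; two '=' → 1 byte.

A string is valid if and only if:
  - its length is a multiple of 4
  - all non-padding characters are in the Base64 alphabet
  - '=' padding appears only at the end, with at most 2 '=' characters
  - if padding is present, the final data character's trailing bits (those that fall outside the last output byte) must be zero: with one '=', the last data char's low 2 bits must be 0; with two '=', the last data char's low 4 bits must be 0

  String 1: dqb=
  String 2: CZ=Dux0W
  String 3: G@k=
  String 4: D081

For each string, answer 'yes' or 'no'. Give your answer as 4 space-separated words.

String 1: 'dqb=' → invalid (bad trailing bits)
String 2: 'CZ=Dux0W' → invalid (bad char(s): ['=']; '=' in middle)
String 3: 'G@k=' → invalid (bad char(s): ['@'])
String 4: 'D081' → valid

Answer: no no no yes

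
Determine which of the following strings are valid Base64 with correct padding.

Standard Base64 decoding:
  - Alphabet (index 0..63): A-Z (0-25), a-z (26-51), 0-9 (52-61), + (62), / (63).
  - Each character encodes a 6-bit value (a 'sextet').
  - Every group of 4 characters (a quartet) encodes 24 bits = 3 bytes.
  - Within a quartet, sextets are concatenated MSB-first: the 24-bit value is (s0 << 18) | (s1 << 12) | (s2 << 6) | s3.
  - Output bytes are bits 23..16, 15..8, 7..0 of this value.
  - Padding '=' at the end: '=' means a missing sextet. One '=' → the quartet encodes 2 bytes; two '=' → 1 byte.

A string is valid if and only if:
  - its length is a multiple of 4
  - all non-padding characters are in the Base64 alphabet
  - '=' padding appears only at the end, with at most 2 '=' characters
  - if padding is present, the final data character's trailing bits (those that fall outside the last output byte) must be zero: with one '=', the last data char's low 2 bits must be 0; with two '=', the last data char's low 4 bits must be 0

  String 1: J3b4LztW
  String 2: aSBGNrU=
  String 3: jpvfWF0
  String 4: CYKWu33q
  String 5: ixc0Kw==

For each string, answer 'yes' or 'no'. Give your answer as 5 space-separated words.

Answer: yes yes no yes yes

Derivation:
String 1: 'J3b4LztW' → valid
String 2: 'aSBGNrU=' → valid
String 3: 'jpvfWF0' → invalid (len=7 not mult of 4)
String 4: 'CYKWu33q' → valid
String 5: 'ixc0Kw==' → valid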